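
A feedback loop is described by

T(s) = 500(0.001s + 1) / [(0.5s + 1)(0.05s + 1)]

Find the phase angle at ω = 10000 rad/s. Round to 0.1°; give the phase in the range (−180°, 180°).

-95.6°

At ω = 10000 rad/s:
zero (1 + j10000·0.001) = 1 + j10 → |·| ≈ 10.05, ∠ ≈ 84.29°
pole (1 + j10000·0.5) = 1 + j5000 → |·| ≈ 5000, ∠ ≈ 89.99°
pole (1 + j10000·0.05) = 1 + j500 → |·| ≈ 500, ∠ ≈ 89.89°
∠T = (84.29°) − (89.99° + 89.89°) = -95.59°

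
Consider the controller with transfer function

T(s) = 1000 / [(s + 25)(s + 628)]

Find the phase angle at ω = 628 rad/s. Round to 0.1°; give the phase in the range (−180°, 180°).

At s = jω = j628:
pole (s+25): 25 + j628 → |·| = √(25²+628²) = √395009 ≈ 628.5, ∠ = arctan(628/25) ≈ 87.72°
pole (s+628): 628 + j628 → |·| = √(628²+628²) = √788768 ≈ 888.13, ∠ = arctan(628/628) ≈ 45.00°
∠T = 0.00° − 132.72° = -132.72°

-132.7°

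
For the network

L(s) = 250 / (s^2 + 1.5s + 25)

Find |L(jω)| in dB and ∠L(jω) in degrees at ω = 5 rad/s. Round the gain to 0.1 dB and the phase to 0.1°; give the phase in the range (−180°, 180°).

30.5 dB, -90.0°

At s = jω = j5:
quadratic: (j5)² + 1.5·j5 + 25 = 0 + j7.5 → |·| ≈ 7.5, ∠ ≈ 90.00°
|L| = 250 / 7.5 ≈ 33.333
Gain = 20 log₁₀(33.333) ≈ 30.46 dB
∠L = 0.00° − 90.00° = -90.00°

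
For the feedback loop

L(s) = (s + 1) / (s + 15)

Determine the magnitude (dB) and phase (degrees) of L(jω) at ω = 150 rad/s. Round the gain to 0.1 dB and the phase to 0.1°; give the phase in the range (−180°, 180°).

Substitute s = j150:
Numerator: (j150) + 1 = 1 + j150
Denominator: (j150) + 15 = 15 + j150
|N| = √(1² + 150²) ≈ 150, ∠N ≈ 89.62°
|D| = √(15² + 150²) ≈ 150.75, ∠D ≈ 84.29°
|L| = 150 / 150.75 ≈ 0.99502
Gain = 20 log₁₀(0.99502) ≈ -0.04 dB
∠L = 89.62° − 84.29° = 5.33°

-0.0 dB, 5.3°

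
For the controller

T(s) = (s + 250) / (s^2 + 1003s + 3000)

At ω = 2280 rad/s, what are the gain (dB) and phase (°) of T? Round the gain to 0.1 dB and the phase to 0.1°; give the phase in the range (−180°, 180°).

Substitute s = j2280:
Numerator: (j2280) + 250 = 250 + j2280
Denominator: (j2280)^2 + 1003(j2280) + 3000 = -5195400 + j2286840
|N| = √(250² + 2280²) ≈ 2293.7, ∠N ≈ 83.74°
|D| = √(5195400² + 2286840²) ≈ 5.6764e+06, ∠D ≈ 156.24°
|T| = 2293.7 / 5.6764e+06 ≈ 0.00040408
Gain = 20 log₁₀(0.00040408) ≈ -67.87 dB
∠T = 83.74° − 156.24° = -72.50°

-67.9 dB, -72.5°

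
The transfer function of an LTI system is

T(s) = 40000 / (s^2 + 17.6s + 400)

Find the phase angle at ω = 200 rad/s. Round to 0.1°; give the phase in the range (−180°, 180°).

-174.9°

At s = jω = j200:
quadratic: (j200)² + 17.6·j200 + 400 = -39600 + j3520 → |·| ≈ 39756, ∠ ≈ 174.92°
∠T = 0.00° − 174.92° = -174.92°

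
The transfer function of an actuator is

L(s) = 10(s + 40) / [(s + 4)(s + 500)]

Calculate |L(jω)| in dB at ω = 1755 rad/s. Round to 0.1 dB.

At s = jω = j1755:
zero (s+40): 40 + j1755 → |·| = √(40²+1755²) = √3081625 ≈ 1755.5, ∠ = arctan(1755/40) ≈ 88.69°
pole (s+4): 4 + j1755 → |·| = √(4²+1755²) = √3080041 ≈ 1755, ∠ = arctan(1755/4) ≈ 89.87°
pole (s+500): 500 + j1755 → |·| = √(500²+1755²) = √3330025 ≈ 1824.8, ∠ = arctan(1755/500) ≈ 74.10°
|L| = 10 · 1755.5 / 3.2025e+06 ≈ 0.0054817
Gain = 20 log₁₀(0.0054817) ≈ -45.22 dB

-45.2 dB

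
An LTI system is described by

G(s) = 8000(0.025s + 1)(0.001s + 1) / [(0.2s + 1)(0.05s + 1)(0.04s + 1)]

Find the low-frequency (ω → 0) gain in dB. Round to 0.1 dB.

78.1 dB

G(0) = 8000 · 1 / 1 = 8000
20 log₁₀(8000) ≈ 78.06 dB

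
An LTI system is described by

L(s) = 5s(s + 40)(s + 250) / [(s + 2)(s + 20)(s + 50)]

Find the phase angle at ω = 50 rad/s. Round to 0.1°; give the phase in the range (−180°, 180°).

-48.3°

At s = jω = j50:
zero (s+40): 40 + j50 → |·| = √(40²+50²) = √4100 ≈ 64.031, ∠ = arctan(50/40) ≈ 51.34°
zero (s+250): 250 + j50 → |·| = √(250²+50²) = √65000 ≈ 254.95, ∠ = arctan(50/250) ≈ 11.31°
zero at origin: s = j50 → |·| = 50, ∠ = 90.00°
pole (s+2): 2 + j50 → |·| = √(2²+50²) = √2504 ≈ 50.04, ∠ = arctan(50/2) ≈ 87.71°
pole (s+20): 20 + j50 → |·| = √(20²+50²) = √2900 ≈ 53.852, ∠ = arctan(50/20) ≈ 68.20°
pole (s+50): 50 + j50 → |·| = √(50²+50²) = √5000 ≈ 70.711, ∠ = arctan(50/50) ≈ 45.00°
∠L = 152.65° − 200.91° = -48.26°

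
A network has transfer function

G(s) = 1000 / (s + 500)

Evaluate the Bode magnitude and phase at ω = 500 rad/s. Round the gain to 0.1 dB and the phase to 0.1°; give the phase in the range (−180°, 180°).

3.0 dB, -45.0°

Substitute s = j500:
Numerator: 1000 = 1000 + j0
Denominator: (j500) + 500 = 500 + j500
|N| = √(1000² + 0²) ≈ 1000, ∠N ≈ 0.00°
|D| = √(500² + 500²) ≈ 707.11, ∠D ≈ 45.00°
|G| = 1000 / 707.11 ≈ 1.4142
Gain = 20 log₁₀(1.4142) ≈ 3.01 dB
∠G = 0.00° − 45.00° = -45.00°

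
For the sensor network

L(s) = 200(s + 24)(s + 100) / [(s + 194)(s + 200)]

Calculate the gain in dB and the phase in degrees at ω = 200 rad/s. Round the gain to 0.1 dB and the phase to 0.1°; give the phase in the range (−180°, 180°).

At s = jω = j200:
zero (s+24): 24 + j200 → |·| = √(24²+200²) = √40576 ≈ 201.43, ∠ = arctan(200/24) ≈ 83.16°
zero (s+100): 100 + j200 → |·| = √(100²+200²) = √50000 ≈ 223.61, ∠ = arctan(200/100) ≈ 63.43°
pole (s+194): 194 + j200 → |·| = √(194²+200²) = √77636 ≈ 278.63, ∠ = arctan(200/194) ≈ 45.87°
pole (s+200): 200 + j200 → |·| = √(200²+200²) = √80000 ≈ 282.84, ∠ = arctan(200/200) ≈ 45.00°
|L| = 200 · 45042 / 78808 ≈ 114.31
Gain = 20 log₁₀(114.31) ≈ 41.16 dB
∠L = 146.59° − 90.87° = 55.72°

41.2 dB, 55.7°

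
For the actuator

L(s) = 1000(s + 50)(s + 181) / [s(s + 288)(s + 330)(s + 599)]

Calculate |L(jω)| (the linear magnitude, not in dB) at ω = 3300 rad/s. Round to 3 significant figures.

At s = jω = j3300:
zero (s+50): 50 + j3300 → |·| = √(50²+3300²) = √10892500 ≈ 3300.4, ∠ = arctan(3300/50) ≈ 89.13°
zero (s+181): 181 + j3300 → |·| = √(181²+3300²) = √10922761 ≈ 3305, ∠ = arctan(3300/181) ≈ 86.86°
pole (s+288): 288 + j3300 → |·| = √(288²+3300²) = √10972944 ≈ 3312.5, ∠ = arctan(3300/288) ≈ 85.01°
pole (s+330): 330 + j3300 → |·| = √(330²+3300²) = √10998900 ≈ 3316.5, ∠ = arctan(3300/330) ≈ 84.29°
pole (s+599): 599 + j3300 → |·| = √(599²+3300²) = √11248801 ≈ 3353.9, ∠ = arctan(3300/599) ≈ 79.71°
pole at origin: |s| = 3300, ∠ = 90.00° (in denominator)
|L| = 1000 · 1.0908e+07 / 1.2159e+14 ≈ 8.9711e-05

8.97e-05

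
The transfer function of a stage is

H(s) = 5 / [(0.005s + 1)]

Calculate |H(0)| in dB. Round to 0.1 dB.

H(0) = 5 · 1 / 1 = 5
20 log₁₀(5) ≈ 13.98 dB

14.0 dB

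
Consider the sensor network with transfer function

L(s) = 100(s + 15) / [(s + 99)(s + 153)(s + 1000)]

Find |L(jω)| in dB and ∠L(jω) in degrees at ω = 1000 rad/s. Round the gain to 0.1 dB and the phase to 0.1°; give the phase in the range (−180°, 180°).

-83.2 dB, -121.5°

At s = jω = j1000:
zero (s+15): 15 + j1000 → |·| = √(15²+1000²) = √1000225 ≈ 1000.1, ∠ = arctan(1000/15) ≈ 89.14°
pole (s+99): 99 + j1000 → |·| = √(99²+1000²) = √1009801 ≈ 1004.9, ∠ = arctan(1000/99) ≈ 84.35°
pole (s+153): 153 + j1000 → |·| = √(153²+1000²) = √1023409 ≈ 1011.6, ∠ = arctan(1000/153) ≈ 81.30°
pole (s+1000): 1000 + j1000 → |·| = √(1000²+1000²) = √2000000 ≈ 1414.2, ∠ = arctan(1000/1000) ≈ 45.00°
|L| = 100 · 1000.1 / 1.4376e+09 ≈ 6.9567e-05
Gain = 20 log₁₀(6.9567e-05) ≈ -83.15 dB
∠L = 89.14° − 210.65° = -121.51°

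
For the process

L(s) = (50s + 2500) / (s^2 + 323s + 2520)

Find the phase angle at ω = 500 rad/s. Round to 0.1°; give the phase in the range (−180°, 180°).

-62.6°

Substitute s = j500:
Numerator: 50(j500) + 2500 = 2500 + j25000
Denominator: (j500)^2 + 323(j500) + 2520 = -247480 + j161500
|N| = √(2500² + 25000²) ≈ 25125, ∠N ≈ 84.29°
|D| = √(247480² + 161500²) ≈ 2.9551e+05, ∠D ≈ 146.87°
∠L = 84.29° − 146.87° = -62.58°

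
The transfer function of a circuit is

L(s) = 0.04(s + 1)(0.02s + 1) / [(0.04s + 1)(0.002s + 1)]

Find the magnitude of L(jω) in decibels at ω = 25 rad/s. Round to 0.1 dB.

-2.0 dB

At ω = 25 rad/s:
zero (1 + j25·1) = 1 + j25 → |·| ≈ 25.02, ∠ ≈ 87.71°
zero (1 + j25·0.02) = 1 + j0.5 → |·| ≈ 1.118, ∠ ≈ 26.57°
pole (1 + j25·0.04) = 1 + j1 → |·| ≈ 1.4142, ∠ ≈ 45.00°
pole (1 + j25·0.002) = 1 + j0.05 → |·| ≈ 1.0012, ∠ ≈ 2.86°
|L| = 0.04 · 25.02 · 1.118 / (1.4142 · 1.0012) ≈ 0.79024
Gain = 20 log₁₀(0.79024) ≈ -2.04 dB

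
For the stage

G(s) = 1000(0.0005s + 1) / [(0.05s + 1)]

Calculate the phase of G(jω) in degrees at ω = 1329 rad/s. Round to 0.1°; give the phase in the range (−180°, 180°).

At ω = 1329 rad/s:
zero (1 + j1329·0.0005) = 1 + j0.6645 → |·| ≈ 1.2006, ∠ ≈ 33.60°
pole (1 + j1329·0.05) = 1 + j66.45 → |·| ≈ 66.458, ∠ ≈ 89.14°
∠G = (33.60°) − (89.14°) = -55.54°

-55.5°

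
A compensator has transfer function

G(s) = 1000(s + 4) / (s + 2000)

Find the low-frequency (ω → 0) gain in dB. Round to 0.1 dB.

6.0 dB

G(0) = 1000·4 / (2000) = 2
20 log₁₀(2) ≈ 6.02 dB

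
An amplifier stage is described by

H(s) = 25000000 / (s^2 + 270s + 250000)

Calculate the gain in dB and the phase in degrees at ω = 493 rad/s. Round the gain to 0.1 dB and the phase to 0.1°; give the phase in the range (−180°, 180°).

45.5 dB, -87.0°

At s = jω = j493:
quadratic: (j493)² + 270·j493 + 250000 = 6951 + j133110 → |·| ≈ 1.3329e+05, ∠ ≈ 87.01°
|H| = 25000000 / 1.3329e+05 ≈ 187.56
Gain = 20 log₁₀(187.56) ≈ 45.46 dB
∠H = 0.00° − 87.01° = -87.01°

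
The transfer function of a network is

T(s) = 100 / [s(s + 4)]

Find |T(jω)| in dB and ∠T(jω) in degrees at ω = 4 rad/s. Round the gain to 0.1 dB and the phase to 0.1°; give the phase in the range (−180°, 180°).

At s = jω = j4:
pole (s+4): 4 + j4 → |·| = √(4²+4²) = √32 ≈ 5.6569, ∠ = arctan(4/4) ≈ 45.00°
pole at origin: |s| = 4, ∠ = 90.00° (in denominator)
|T| = 100 / 22.628 ≈ 4.4193
Gain = 20 log₁₀(4.4193) ≈ 12.91 dB
∠T = 0.00° − 135.00° = -135.00°

12.9 dB, -135.0°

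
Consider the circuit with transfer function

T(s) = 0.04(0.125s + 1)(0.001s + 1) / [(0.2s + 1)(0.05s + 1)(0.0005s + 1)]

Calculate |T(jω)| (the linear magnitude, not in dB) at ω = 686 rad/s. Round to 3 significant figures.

At ω = 686 rad/s:
zero (1 + j686·0.125) = 1 + j85.75 → |·| ≈ 85.756, ∠ ≈ 89.33°
zero (1 + j686·0.001) = 1 + j0.686 → |·| ≈ 1.2127, ∠ ≈ 34.45°
pole (1 + j686·0.2) = 1 + j137.2 → |·| ≈ 137.2, ∠ ≈ 89.58°
pole (1 + j686·0.05) = 1 + j34.3 → |·| ≈ 34.315, ∠ ≈ 88.33°
pole (1 + j686·0.0005) = 1 + j0.343 → |·| ≈ 1.0572, ∠ ≈ 18.93°
|T| = 0.04 · 85.756 · 1.2127 / (137.2 · 34.315 · 1.0572) ≈ 0.00083576

0.000836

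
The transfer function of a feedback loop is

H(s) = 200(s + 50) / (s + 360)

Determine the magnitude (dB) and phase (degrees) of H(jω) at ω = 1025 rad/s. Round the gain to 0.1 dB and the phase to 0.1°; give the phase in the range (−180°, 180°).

At s = jω = j1025:
zero (s+50): 50 + j1025 → |·| = √(50²+1025²) = √1053125 ≈ 1026.2, ∠ = arctan(1025/50) ≈ 87.21°
pole (s+360): 360 + j1025 → |·| = √(360²+1025²) = √1180225 ≈ 1086.4, ∠ = arctan(1025/360) ≈ 70.65°
|H| = 200 · 1026.2 / 1086.4 ≈ 188.92
Gain = 20 log₁₀(188.92) ≈ 45.53 dB
∠H = 87.21° − 70.65° = 16.56°

45.5 dB, 16.6°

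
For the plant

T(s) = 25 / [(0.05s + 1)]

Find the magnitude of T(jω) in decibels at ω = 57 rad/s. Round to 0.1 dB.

18.4 dB

At ω = 57 rad/s:
pole (1 + j57·0.05) = 1 + j2.85 → |·| ≈ 3.0203, ∠ ≈ 70.67°
|T| = 25 · 1 / (3.0203) ≈ 8.2773
Gain = 20 log₁₀(8.2773) ≈ 18.36 dB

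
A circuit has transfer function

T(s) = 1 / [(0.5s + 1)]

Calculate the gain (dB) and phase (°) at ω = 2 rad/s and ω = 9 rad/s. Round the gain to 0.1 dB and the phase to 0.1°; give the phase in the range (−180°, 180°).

At ω = 2 rad/s:
pole (1 + j2·0.5) = 1 + j1 → |·| ≈ 1.4142, ∠ ≈ 45.00°
|T| = 1 · 1 / (1.4142) ≈ 0.70711
Gain = 20 log₁₀(0.70711) ≈ -3.01 dB
∠T = (0°) − (45.00°) = -45.00°

At ω = 9 rad/s:
pole (1 + j9·0.5) = 1 + j4.5 → |·| ≈ 4.6098, ∠ ≈ 77.47°
|T| = 1 · 1 / (4.6098) ≈ 0.21693
Gain = 20 log₁₀(0.21693) ≈ -13.27 dB
∠T = (0°) − (77.47°) = -77.47°

ω = 2: -3.0 dB, -45.0°; ω = 9: -13.3 dB, -77.5°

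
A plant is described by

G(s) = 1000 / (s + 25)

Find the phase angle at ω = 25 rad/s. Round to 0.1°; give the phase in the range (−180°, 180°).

At s = jω = j25:
pole (s+25): 25 + j25 → |·| = √(25²+25²) = √1250 ≈ 35.355, ∠ = arctan(25/25) ≈ 45.00°
∠G = 0.00° − 45.00° = -45.00°

-45.0°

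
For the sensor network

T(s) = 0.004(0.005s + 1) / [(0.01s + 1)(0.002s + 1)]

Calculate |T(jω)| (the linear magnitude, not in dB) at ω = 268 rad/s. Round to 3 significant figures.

At ω = 268 rad/s:
zero (1 + j268·0.005) = 1 + j1.34 → |·| ≈ 1.672, ∠ ≈ 53.27°
pole (1 + j268·0.01) = 1 + j2.68 → |·| ≈ 2.8605, ∠ ≈ 69.54°
pole (1 + j268·0.002) = 1 + j0.536 → |·| ≈ 1.1346, ∠ ≈ 28.19°
|T| = 0.004 · 1.672 / (2.8605 · 1.1346) ≈ 0.0020607

0.00206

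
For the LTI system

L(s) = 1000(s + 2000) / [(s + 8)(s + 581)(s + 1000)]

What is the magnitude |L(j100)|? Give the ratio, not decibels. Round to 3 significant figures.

0.0337

At s = jω = j100:
zero (s+2000): 2000 + j100 → |·| = √(2000²+100²) = √4010000 ≈ 2002.5, ∠ = arctan(100/2000) ≈ 2.86°
pole (s+8): 8 + j100 → |·| = √(8²+100²) = √10064 ≈ 100.32, ∠ = arctan(100/8) ≈ 85.43°
pole (s+581): 581 + j100 → |·| = √(581²+100²) = √347561 ≈ 589.54, ∠ = arctan(100/581) ≈ 9.77°
pole (s+1000): 1000 + j100 → |·| = √(1000²+100²) = √1010000 ≈ 1005, ∠ = arctan(100/1000) ≈ 5.71°
|L| = 1000 · 2002.5 / 5.9438e+07 ≈ 0.033691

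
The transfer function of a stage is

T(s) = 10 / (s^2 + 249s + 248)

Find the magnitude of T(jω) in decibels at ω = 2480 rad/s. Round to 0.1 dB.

Substitute s = j2480:
Numerator: 10 = 10 + j0
Denominator: (j2480)^2 + 249(j2480) + 248 = -6150152 + j617520
|N| = √(10² + 0²) ≈ 10, ∠N ≈ 0.00°
|D| = √(6150152² + 617520²) ≈ 6.1811e+06, ∠D ≈ 174.27°
|T| = 10 / 6.1811e+06 ≈ 1.6178e-06
Gain = 20 log₁₀(1.6178e-06) ≈ -115.82 dB

-115.8 dB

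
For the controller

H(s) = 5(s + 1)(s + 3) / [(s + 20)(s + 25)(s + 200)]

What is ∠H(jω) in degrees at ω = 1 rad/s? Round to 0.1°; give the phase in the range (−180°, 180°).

At s = jω = j1:
zero (s+1): 1 + j1 → |·| = √(1²+1²) = √2 ≈ 1.4142, ∠ = arctan(1/1) ≈ 45.00°
zero (s+3): 3 + j1 → |·| = √(3²+1²) = √10 ≈ 3.1623, ∠ = arctan(1/3) ≈ 18.43°
pole (s+20): 20 + j1 → |·| = √(20²+1²) = √401 ≈ 20.025, ∠ = arctan(1/20) ≈ 2.86°
pole (s+25): 25 + j1 → |·| = √(25²+1²) = √626 ≈ 25.02, ∠ = arctan(1/25) ≈ 2.29°
pole (s+200): 200 + j1 → |·| = √(200²+1²) = √40001 ≈ 200, ∠ = arctan(1/200) ≈ 0.29°
∠H = 63.43° − 5.44° = 57.99°

58.0°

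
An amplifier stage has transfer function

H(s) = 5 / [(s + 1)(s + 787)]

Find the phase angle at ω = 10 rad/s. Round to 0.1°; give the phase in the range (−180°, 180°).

-85.0°

At s = jω = j10:
pole (s+1): 1 + j10 → |·| = √(1²+10²) = √101 ≈ 10.05, ∠ = arctan(10/1) ≈ 84.29°
pole (s+787): 787 + j10 → |·| = √(787²+10²) = √619469 ≈ 787.06, ∠ = arctan(10/787) ≈ 0.73°
∠H = 0.00° − 85.02° = -85.02°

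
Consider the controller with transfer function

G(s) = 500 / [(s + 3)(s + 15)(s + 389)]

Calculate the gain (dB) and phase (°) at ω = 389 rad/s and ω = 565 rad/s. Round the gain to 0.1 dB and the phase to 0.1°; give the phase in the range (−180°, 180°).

At s = jω = j389:
pole (s+3): 3 + j389 → |·| = √(3²+389²) = √151330 ≈ 389.01, ∠ = arctan(389/3) ≈ 89.56°
pole (s+15): 15 + j389 → |·| = √(15²+389²) = √151546 ≈ 389.29, ∠ = arctan(389/15) ≈ 87.79°
pole (s+389): 389 + j389 → |·| = √(389²+389²) = √302642 ≈ 550.13, ∠ = arctan(389/389) ≈ 45.00°
|G| = 500 / 8.331e+07 ≈ 6.0017e-06
Gain = 20 log₁₀(6.0017e-06) ≈ -104.43 dB
∠G = 0.00° − 222.35° = -222.35° ≡ 137.65° (principal value)

At s = jω = j565:
pole (s+3): 3 + j565 → |·| = √(3²+565²) = √319234 ≈ 565.01, ∠ = arctan(565/3) ≈ 89.70°
pole (s+15): 15 + j565 → |·| = √(15²+565²) = √319450 ≈ 565.2, ∠ = arctan(565/15) ≈ 88.48°
pole (s+389): 389 + j565 → |·| = √(389²+565²) = √470546 ≈ 685.96, ∠ = arctan(565/389) ≈ 55.45°
|G| = 500 / 2.1906e+08 ≈ 2.2825e-06
Gain = 20 log₁₀(2.2825e-06) ≈ -112.83 dB
∠G = 0.00° − 233.63° = -233.63° ≡ 126.37° (principal value)

ω = 389: -104.4 dB, 137.7°; ω = 565: -112.8 dB, 126.4°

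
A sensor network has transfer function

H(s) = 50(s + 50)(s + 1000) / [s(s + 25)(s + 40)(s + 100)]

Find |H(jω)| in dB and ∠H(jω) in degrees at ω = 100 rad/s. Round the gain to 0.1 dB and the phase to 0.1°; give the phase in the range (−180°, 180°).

-28.9 dB, 150.0°

At s = jω = j100:
zero (s+50): 50 + j100 → |·| = √(50²+100²) = √12500 ≈ 111.8, ∠ = arctan(100/50) ≈ 63.43°
zero (s+1000): 1000 + j100 → |·| = √(1000²+100²) = √1010000 ≈ 1005, ∠ = arctan(100/1000) ≈ 5.71°
pole (s+25): 25 + j100 → |·| = √(25²+100²) = √10625 ≈ 103.08, ∠ = arctan(100/25) ≈ 75.96°
pole (s+40): 40 + j100 → |·| = √(40²+100²) = √11600 ≈ 107.7, ∠ = arctan(100/40) ≈ 68.20°
pole (s+100): 100 + j100 → |·| = √(100²+100²) = √20000 ≈ 141.42, ∠ = arctan(100/100) ≈ 45.00°
pole at origin: |s| = 100, ∠ = 90.00° (in denominator)
|H| = 50 · 1.1236e+05 / 1.57e+08 ≈ 0.035783
Gain = 20 log₁₀(0.035783) ≈ -28.93 dB
∠H = 69.14° − 279.16° = -210.02° ≡ 149.98° (principal value)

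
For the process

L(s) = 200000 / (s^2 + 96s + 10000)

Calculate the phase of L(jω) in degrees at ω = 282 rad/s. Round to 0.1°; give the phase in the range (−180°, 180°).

-158.7°

At s = jω = j282:
quadratic: (j282)² + 96·j282 + 10000 = -69524 + j27072 → |·| ≈ 74609, ∠ ≈ 158.72°
∠L = 0.00° − 158.72° = -158.72°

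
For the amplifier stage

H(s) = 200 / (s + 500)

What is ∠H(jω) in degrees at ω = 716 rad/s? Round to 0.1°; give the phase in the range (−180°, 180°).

-55.1°

Substitute s = j716:
Numerator: 200 = 200 + j0
Denominator: (j716) + 500 = 500 + j716
|N| = √(200² + 0²) ≈ 200, ∠N ≈ 0.00°
|D| = √(500² + 716²) ≈ 873.3, ∠D ≈ 55.07°
∠H = 0.00° − 55.07° = -55.07°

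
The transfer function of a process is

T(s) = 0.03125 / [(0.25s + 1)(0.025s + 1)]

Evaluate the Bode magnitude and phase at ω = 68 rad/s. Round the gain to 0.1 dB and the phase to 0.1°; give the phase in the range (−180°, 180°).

At ω = 68 rad/s:
pole (1 + j68·0.25) = 1 + j17 → |·| ≈ 17.029, ∠ ≈ 86.63°
pole (1 + j68·0.025) = 1 + j1.7 → |·| ≈ 1.9723, ∠ ≈ 59.53°
|T| = 0.03125 · 1 / (17.029 · 1.9723) ≈ 0.00093044
Gain = 20 log₁₀(0.00093044) ≈ -60.63 dB
∠T = (0°) − (86.63° + 59.53°) = -146.16°

-60.6 dB, -146.2°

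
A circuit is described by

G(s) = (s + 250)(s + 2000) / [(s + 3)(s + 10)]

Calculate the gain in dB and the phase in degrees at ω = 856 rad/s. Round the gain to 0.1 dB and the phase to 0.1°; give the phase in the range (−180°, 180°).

At s = jω = j856:
zero (s+250): 250 + j856 → |·| = √(250²+856²) = √795236 ≈ 891.76, ∠ = arctan(856/250) ≈ 73.72°
zero (s+2000): 2000 + j856 → |·| = √(2000²+856²) = √4732736 ≈ 2175.5, ∠ = arctan(856/2000) ≈ 23.17°
pole (s+3): 3 + j856 → |·| = √(3²+856²) = √732745 ≈ 856.01, ∠ = arctan(856/3) ≈ 89.80°
pole (s+10): 10 + j856 → |·| = √(10²+856²) = √732836 ≈ 856.06, ∠ = arctan(856/10) ≈ 89.33°
|G| = 1 · 1.94e+06 / 7.328e+05 ≈ 2.6474
Gain = 20 log₁₀(2.6474) ≈ 8.46 dB
∠G = 96.89° − 179.13° = -82.24°

8.5 dB, -82.2°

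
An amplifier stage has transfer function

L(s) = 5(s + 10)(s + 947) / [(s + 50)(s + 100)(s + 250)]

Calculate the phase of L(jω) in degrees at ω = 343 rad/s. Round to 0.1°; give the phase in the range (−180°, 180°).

At s = jω = j343:
zero (s+10): 10 + j343 → |·| = √(10²+343²) = √117749 ≈ 343.15, ∠ = arctan(343/10) ≈ 88.33°
zero (s+947): 947 + j343 → |·| = √(947²+343²) = √1014458 ≈ 1007.2, ∠ = arctan(343/947) ≈ 19.91°
pole (s+50): 50 + j343 → |·| = √(50²+343²) = √120149 ≈ 346.63, ∠ = arctan(343/50) ≈ 81.71°
pole (s+100): 100 + j343 → |·| = √(100²+343²) = √127649 ≈ 357.28, ∠ = arctan(343/100) ≈ 73.75°
pole (s+250): 250 + j343 → |·| = √(250²+343²) = √180149 ≈ 424.44, ∠ = arctan(343/250) ≈ 53.91°
∠L = 108.24° − 209.37° = -101.13°

-101.1°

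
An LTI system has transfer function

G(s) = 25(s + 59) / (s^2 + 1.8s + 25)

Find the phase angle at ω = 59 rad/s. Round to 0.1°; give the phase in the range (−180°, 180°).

-133.2°

At s = jω = j59:
zero (s+59): 59 + j59 → |·| = √(59²+59²) = √6962 ≈ 83.439, ∠ = arctan(59/59) ≈ 45.00°
quadratic: (j59)² + 1.8·j59 + 25 = -3456 + j106.2 → |·| ≈ 3457.6, ∠ ≈ 178.24°
∠G = 45.00° − 178.24° = -133.24°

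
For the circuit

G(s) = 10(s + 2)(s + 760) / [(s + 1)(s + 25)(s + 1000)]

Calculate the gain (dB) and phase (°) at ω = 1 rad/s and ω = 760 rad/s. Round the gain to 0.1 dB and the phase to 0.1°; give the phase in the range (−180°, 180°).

ω = 1: -6.4 dB, -20.7°; ω = 760: -39.0 dB, -80.4°

At s = jω = j1:
zero (s+2): 2 + j1 → |·| = √(2²+1²) = √5 ≈ 2.2361, ∠ = arctan(1/2) ≈ 26.57°
zero (s+760): 760 + j1 → |·| = √(760²+1²) = √577601 ≈ 760, ∠ = arctan(1/760) ≈ 0.08°
pole (s+1): 1 + j1 → |·| = √(1²+1²) = √2 ≈ 1.4142, ∠ = arctan(1/1) ≈ 45.00°
pole (s+25): 25 + j1 → |·| = √(25²+1²) = √626 ≈ 25.02, ∠ = arctan(1/25) ≈ 2.29°
pole (s+1000): 1000 + j1 → |·| = √(1000²+1²) = √1000001 ≈ 1000, ∠ = arctan(1/1000) ≈ 0.06°
|G| = 10 · 1699.4 / 35383 ≈ 0.48029
Gain = 20 log₁₀(0.48029) ≈ -6.37 dB
∠G = 26.65° − 47.35° = -20.70°

At s = jω = j760:
zero (s+2): 2 + j760 → |·| = √(2²+760²) = √577604 ≈ 760, ∠ = arctan(760/2) ≈ 89.85°
zero (s+760): 760 + j760 → |·| = √(760²+760²) = √1155200 ≈ 1074.8, ∠ = arctan(760/760) ≈ 45.00°
pole (s+1): 1 + j760 → |·| = √(1²+760²) = √577601 ≈ 760, ∠ = arctan(760/1) ≈ 89.92°
pole (s+25): 25 + j760 → |·| = √(25²+760²) = √578225 ≈ 760.41, ∠ = arctan(760/25) ≈ 88.12°
pole (s+1000): 1000 + j760 → |·| = √(1000²+760²) = √1577600 ≈ 1256, ∠ = arctan(760/1000) ≈ 37.23°
|G| = 10 · 8.1685e+05 / 7.2586e+08 ≈ 0.011254
Gain = 20 log₁₀(0.011254) ≈ -38.97 dB
∠G = 134.85° − 215.27° = -80.42°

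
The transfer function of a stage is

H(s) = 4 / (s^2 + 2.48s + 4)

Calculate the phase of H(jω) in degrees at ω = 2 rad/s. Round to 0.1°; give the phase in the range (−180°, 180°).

At s = jω = j2:
quadratic: (j2)² + 2.48·j2 + 4 = 0 + j4.96 → |·| ≈ 4.96, ∠ ≈ 90.00°
∠H = 0.00° − 90.00° = -90.00°

-90.0°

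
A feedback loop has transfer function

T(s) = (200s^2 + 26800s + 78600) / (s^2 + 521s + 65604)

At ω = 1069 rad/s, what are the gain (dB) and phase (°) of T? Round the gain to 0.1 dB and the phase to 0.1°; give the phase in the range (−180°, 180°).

45.6 dB, 20.2°

Substitute s = j1069:
Numerator: 200(j1069)^2 + 26800(j1069) + 78600 = -228473600 + j28649200
Denominator: (j1069)^2 + 521(j1069) + 65604 = -1077157 + j556949
|N| = √(228473600² + 28649200²) ≈ 2.3026e+08, ∠N ≈ 172.85°
|D| = √(1077157² + 556949²) ≈ 1.2126e+06, ∠D ≈ 152.66°
|T| = 2.3026e+08 / 1.2126e+06 ≈ 189.89
Gain = 20 log₁₀(189.89) ≈ 45.57 dB
∠T = 172.85° − 152.66° = 20.19°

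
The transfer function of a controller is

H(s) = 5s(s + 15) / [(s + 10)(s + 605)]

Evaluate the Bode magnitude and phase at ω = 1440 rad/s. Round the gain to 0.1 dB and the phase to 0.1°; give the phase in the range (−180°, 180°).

13.3 dB, 22.6°

At s = jω = j1440:
zero (s+15): 15 + j1440 → |·| = √(15²+1440²) = √2073825 ≈ 1440.1, ∠ = arctan(1440/15) ≈ 89.40°
zero at origin: s = j1440 → |·| = 1440, ∠ = 90.00°
pole (s+10): 10 + j1440 → |·| = √(10²+1440²) = √2073700 ≈ 1440, ∠ = arctan(1440/10) ≈ 89.60°
pole (s+605): 605 + j1440 → |·| = √(605²+1440²) = √2439625 ≈ 1561.9, ∠ = arctan(1440/605) ≈ 67.21°
|H| = 5 · 2.0737e+06 / 2.2491e+06 ≈ 4.6101
Gain = 20 log₁₀(4.6101) ≈ 13.27 dB
∠H = 179.40° − 156.81° = 22.59°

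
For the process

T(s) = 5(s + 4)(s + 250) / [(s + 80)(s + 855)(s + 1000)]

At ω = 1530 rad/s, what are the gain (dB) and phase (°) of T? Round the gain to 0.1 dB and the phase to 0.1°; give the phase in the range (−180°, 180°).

At s = jω = j1530:
zero (s+4): 4 + j1530 → |·| = √(4²+1530²) = √2340916 ≈ 1530, ∠ = arctan(1530/4) ≈ 89.85°
zero (s+250): 250 + j1530 → |·| = √(250²+1530²) = √2403400 ≈ 1550.3, ∠ = arctan(1530/250) ≈ 80.72°
pole (s+80): 80 + j1530 → |·| = √(80²+1530²) = √2347300 ≈ 1532.1, ∠ = arctan(1530/80) ≈ 87.01°
pole (s+855): 855 + j1530 → |·| = √(855²+1530²) = √3071925 ≈ 1752.7, ∠ = arctan(1530/855) ≈ 60.80°
pole (s+1000): 1000 + j1530 → |·| = √(1000²+1530²) = √3340900 ≈ 1827.8, ∠ = arctan(1530/1000) ≈ 56.83°
|T| = 5 · 2.372e+06 / 4.9082e+09 ≈ 0.0024164
Gain = 20 log₁₀(0.0024164) ≈ -52.34 dB
∠T = 170.57° − 204.64° = -34.07°

-52.3 dB, -34.1°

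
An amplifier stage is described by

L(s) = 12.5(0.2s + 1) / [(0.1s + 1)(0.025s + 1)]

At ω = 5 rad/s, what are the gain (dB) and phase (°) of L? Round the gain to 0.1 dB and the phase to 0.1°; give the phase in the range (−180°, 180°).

23.9 dB, 11.3°

At ω = 5 rad/s:
zero (1 + j5·0.2) = 1 + j1 → |·| ≈ 1.4142, ∠ ≈ 45.00°
pole (1 + j5·0.1) = 1 + j0.5 → |·| ≈ 1.118, ∠ ≈ 26.57°
pole (1 + j5·0.025) = 1 + j0.125 → |·| ≈ 1.0078, ∠ ≈ 7.13°
|L| = 12.5 · 1.4142 / (1.118 · 1.0078) ≈ 15.689
Gain = 20 log₁₀(15.689) ≈ 23.91 dB
∠L = (45.00°) − (26.57° + 7.13°) = 11.30°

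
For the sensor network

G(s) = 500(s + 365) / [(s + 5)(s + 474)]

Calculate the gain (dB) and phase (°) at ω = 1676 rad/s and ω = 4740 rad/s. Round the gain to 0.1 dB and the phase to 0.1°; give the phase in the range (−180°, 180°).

ω = 1676: -10.6 dB, -86.3°; ω = 4740: -19.6 dB, -88.6°

At s = jω = j1676:
zero (s+365): 365 + j1676 → |·| = √(365²+1676²) = √2942201 ≈ 1715.3, ∠ = arctan(1676/365) ≈ 77.71°
pole (s+5): 5 + j1676 → |·| = √(5²+1676²) = √2809001 ≈ 1676, ∠ = arctan(1676/5) ≈ 89.83°
pole (s+474): 474 + j1676 → |·| = √(474²+1676²) = √3033652 ≈ 1741.7, ∠ = arctan(1676/474) ≈ 74.21°
|G| = 500 · 1715.3 / 2.9191e+06 ≈ 0.29381
Gain = 20 log₁₀(0.29381) ≈ -10.64 dB
∠G = 77.71° − 164.04° = -86.33°

At s = jω = j4740:
zero (s+365): 365 + j4740 → |·| = √(365²+4740²) = √22600825 ≈ 4754, ∠ = arctan(4740/365) ≈ 85.60°
pole (s+5): 5 + j4740 → |·| = √(5²+4740²) = √22467625 ≈ 4740, ∠ = arctan(4740/5) ≈ 89.94°
pole (s+474): 474 + j4740 → |·| = √(474²+4740²) = √22692276 ≈ 4763.6, ∠ = arctan(4740/474) ≈ 84.29°
|G| = 500 · 4754 / 2.2579e+07 ≈ 0.10527
Gain = 20 log₁₀(0.10527) ≈ -19.55 dB
∠G = 85.60° − 174.23° = -88.63°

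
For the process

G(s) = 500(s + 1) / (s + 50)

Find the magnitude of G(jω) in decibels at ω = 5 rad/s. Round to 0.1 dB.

At s = jω = j5:
zero (s+1): 1 + j5 → |·| = √(1²+5²) = √26 ≈ 5.099, ∠ = arctan(5/1) ≈ 78.69°
pole (s+50): 50 + j5 → |·| = √(50²+5²) = √2525 ≈ 50.249, ∠ = arctan(5/50) ≈ 5.71°
|G| = 500 · 5.099 / 50.249 ≈ 50.737
Gain = 20 log₁₀(50.737) ≈ 34.11 dB

34.1 dB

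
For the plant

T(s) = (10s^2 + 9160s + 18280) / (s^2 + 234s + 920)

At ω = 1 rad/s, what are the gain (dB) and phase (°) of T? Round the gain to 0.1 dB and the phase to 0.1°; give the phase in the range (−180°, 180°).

Substitute s = j1:
Numerator: 10(j1)^2 + 9160(j1) + 18280 = 18270 + j9160
Denominator: (j1)^2 + 234(j1) + 920 = 919 + j234
|N| = √(18270² + 9160²) ≈ 20438, ∠N ≈ 26.63°
|D| = √(919² + 234²) ≈ 948.32, ∠D ≈ 14.29°
|T| = 20438 / 948.32 ≈ 21.552
Gain = 20 log₁₀(21.552) ≈ 26.67 dB
∠T = 26.63° − 14.29° = 12.34°

26.7 dB, 12.3°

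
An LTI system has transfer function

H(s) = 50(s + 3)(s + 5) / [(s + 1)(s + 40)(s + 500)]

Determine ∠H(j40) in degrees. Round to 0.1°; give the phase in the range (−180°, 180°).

30.4°

At s = jω = j40:
zero (s+3): 3 + j40 → |·| = √(3²+40²) = √1609 ≈ 40.112, ∠ = arctan(40/3) ≈ 85.71°
zero (s+5): 5 + j40 → |·| = √(5²+40²) = √1625 ≈ 40.311, ∠ = arctan(40/5) ≈ 82.87°
pole (s+1): 1 + j40 → |·| = √(1²+40²) = √1601 ≈ 40.012, ∠ = arctan(40/1) ≈ 88.57°
pole (s+40): 40 + j40 → |·| = √(40²+40²) = √3200 ≈ 56.569, ∠ = arctan(40/40) ≈ 45.00°
pole (s+500): 500 + j40 → |·| = √(500²+40²) = √251600 ≈ 501.6, ∠ = arctan(40/500) ≈ 4.57°
∠H = 168.58° − 138.14° = 30.44°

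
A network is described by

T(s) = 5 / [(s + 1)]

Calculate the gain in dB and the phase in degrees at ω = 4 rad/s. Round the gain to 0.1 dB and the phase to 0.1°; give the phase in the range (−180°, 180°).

At ω = 4 rad/s:
pole (1 + j4·1) = 1 + j4 → |·| ≈ 4.1231, ∠ ≈ 75.96°
|T| = 5 · 1 / (4.1231) ≈ 1.2127
Gain = 20 log₁₀(1.2127) ≈ 1.68 dB
∠T = (0°) − (75.96°) = -75.96°

1.7 dB, -76.0°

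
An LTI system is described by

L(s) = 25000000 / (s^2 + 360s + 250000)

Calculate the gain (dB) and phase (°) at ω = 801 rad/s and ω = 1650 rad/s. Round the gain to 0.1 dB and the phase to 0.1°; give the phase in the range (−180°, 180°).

At s = jω = j801:
quadratic: (j801)² + 360·j801 + 250000 = -391601 + j288360 → |·| ≈ 4.8632e+05, ∠ ≈ 143.63°
|L| = 25000000 / 4.8632e+05 ≈ 51.406
Gain = 20 log₁₀(51.406) ≈ 34.22 dB
∠L = 0.00° − 143.63° = -143.63°

At s = jω = j1650:
quadratic: (j1650)² + 360·j1650 + 250000 = -2472500 + j594000 → |·| ≈ 2.5429e+06, ∠ ≈ 166.49°
|L| = 25000000 / 2.5429e+06 ≈ 9.8313
Gain = 20 log₁₀(9.8313) ≈ 19.85 dB
∠L = 0.00° − 166.49° = -166.49°

ω = 801: 34.2 dB, -143.6°; ω = 1650: 19.9 dB, -166.5°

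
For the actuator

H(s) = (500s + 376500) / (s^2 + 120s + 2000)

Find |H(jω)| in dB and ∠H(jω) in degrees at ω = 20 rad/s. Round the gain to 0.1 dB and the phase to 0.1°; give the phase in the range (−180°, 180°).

Substitute s = j20:
Numerator: 500(j20) + 376500 = 376500 + j10000
Denominator: (j20)^2 + 120(j20) + 2000 = 1600 + j2400
|N| = √(376500² + 10000²) ≈ 3.7663e+05, ∠N ≈ 1.52°
|D| = √(1600² + 2400²) ≈ 2884.4, ∠D ≈ 56.31°
|H| = 3.7663e+05 / 2884.4 ≈ 130.57
Gain = 20 log₁₀(130.57) ≈ 42.32 dB
∠H = 1.52° − 56.31° = -54.79°

42.3 dB, -54.8°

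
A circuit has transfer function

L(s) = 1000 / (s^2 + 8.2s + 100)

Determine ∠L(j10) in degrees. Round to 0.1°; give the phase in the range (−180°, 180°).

At s = jω = j10:
quadratic: (j10)² + 8.2·j10 + 100 = 0 + j82 → |·| ≈ 82, ∠ ≈ 90.00°
∠L = 0.00° − 90.00° = -90.00°

-90.0°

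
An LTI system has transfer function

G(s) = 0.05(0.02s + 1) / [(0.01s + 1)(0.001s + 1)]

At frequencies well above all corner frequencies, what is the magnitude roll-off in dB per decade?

Each pole contributes −20 dB/decade at high frequency; each zero contributes +20 dB/decade.
Net: 1 zero(s) − 2 pole(s) → -20 dB/decade.

-20 dB/decade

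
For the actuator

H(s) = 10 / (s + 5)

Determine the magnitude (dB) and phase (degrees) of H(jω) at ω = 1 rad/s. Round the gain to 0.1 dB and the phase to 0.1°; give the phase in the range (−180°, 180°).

Substitute s = j1:
Numerator: 10 = 10 + j0
Denominator: (j1) + 5 = 5 + j1
|N| = √(10² + 0²) ≈ 10, ∠N ≈ 0.00°
|D| = √(5² + 1²) ≈ 5.099, ∠D ≈ 11.31°
|H| = 10 / 5.099 ≈ 1.9612
Gain = 20 log₁₀(1.9612) ≈ 5.85 dB
∠H = 0.00° − 11.31° = -11.31°

5.9 dB, -11.3°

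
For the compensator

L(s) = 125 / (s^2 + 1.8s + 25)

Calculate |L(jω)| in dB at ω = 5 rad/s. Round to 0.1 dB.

At s = jω = j5:
quadratic: (j5)² + 1.8·j5 + 25 = 0 + j9 → |·| ≈ 9, ∠ ≈ 90.00°
|L| = 125 / 9 ≈ 13.889
Gain = 20 log₁₀(13.889) ≈ 22.85 dB

22.9 dB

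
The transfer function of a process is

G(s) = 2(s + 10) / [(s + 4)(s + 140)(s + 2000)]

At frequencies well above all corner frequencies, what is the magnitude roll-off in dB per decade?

Each pole contributes −20 dB/decade at high frequency; each zero contributes +20 dB/decade.
Net: 1 zero(s) − 3 pole(s) → -40 dB/decade.

-40 dB/decade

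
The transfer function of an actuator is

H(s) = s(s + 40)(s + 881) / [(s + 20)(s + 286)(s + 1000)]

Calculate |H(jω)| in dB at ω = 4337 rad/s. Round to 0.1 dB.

-0.1 dB

At s = jω = j4337:
zero (s+40): 40 + j4337 → |·| = √(40²+4337²) = √18811169 ≈ 4337.2, ∠ = arctan(4337/40) ≈ 89.47°
zero (s+881): 881 + j4337 → |·| = √(881²+4337²) = √19585730 ≈ 4425.6, ∠ = arctan(4337/881) ≈ 78.52°
zero at origin: s = j4337 → |·| = 4337, ∠ = 90.00°
pole (s+20): 20 + j4337 → |·| = √(20²+4337²) = √18809969 ≈ 4337, ∠ = arctan(4337/20) ≈ 89.74°
pole (s+286): 286 + j4337 → |·| = √(286²+4337²) = √18891365 ≈ 4346.4, ∠ = arctan(4337/286) ≈ 86.23°
pole (s+1000): 1000 + j4337 → |·| = √(1000²+4337²) = √19809569 ≈ 4450.8, ∠ = arctan(4337/1000) ≈ 77.02°
|H| = 1 · 8.3247e+10 / 8.3899e+10 ≈ 0.99223
Gain = 20 log₁₀(0.99223) ≈ -0.07 dB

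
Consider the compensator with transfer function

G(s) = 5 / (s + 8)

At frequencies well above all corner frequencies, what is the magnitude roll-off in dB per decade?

Each pole contributes −20 dB/decade at high frequency; each zero contributes +20 dB/decade.
Net: 0 zero(s) − 1 pole(s) → -20 dB/decade.

-20 dB/decade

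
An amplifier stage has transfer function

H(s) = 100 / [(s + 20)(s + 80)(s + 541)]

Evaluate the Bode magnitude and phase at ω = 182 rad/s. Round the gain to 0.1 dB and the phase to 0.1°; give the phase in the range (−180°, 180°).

-106.4 dB, -168.6°

At s = jω = j182:
pole (s+20): 20 + j182 → |·| = √(20²+182²) = √33524 ≈ 183.1, ∠ = arctan(182/20) ≈ 83.73°
pole (s+80): 80 + j182 → |·| = √(80²+182²) = √39524 ≈ 198.81, ∠ = arctan(182/80) ≈ 66.27°
pole (s+541): 541 + j182 → |·| = √(541²+182²) = √325805 ≈ 570.79, ∠ = arctan(182/541) ≈ 18.59°
|H| = 100 / 2.0778e+07 ≈ 4.8128e-06
Gain = 20 log₁₀(4.8128e-06) ≈ -106.35 dB
∠H = 0.00° − 168.59° = -168.59°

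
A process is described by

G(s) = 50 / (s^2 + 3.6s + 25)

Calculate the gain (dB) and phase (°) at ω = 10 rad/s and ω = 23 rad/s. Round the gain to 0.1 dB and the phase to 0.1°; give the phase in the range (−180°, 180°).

ω = 10: -4.4 dB, -154.4°; ω = 23: -20.2 dB, -170.7°

At s = jω = j10:
quadratic: (j10)² + 3.6·j10 + 25 = -75 + j36 → |·| ≈ 83.193, ∠ ≈ 154.36°
|G| = 50 / 83.193 ≈ 0.60101
Gain = 20 log₁₀(0.60101) ≈ -4.42 dB
∠G = 0.00° − 154.36° = -154.36°

At s = jω = j23:
quadratic: (j23)² + 3.6·j23 + 25 = -504 + j82.8 → |·| ≈ 510.76, ∠ ≈ 170.67°
|G| = 50 / 510.76 ≈ 0.097893
Gain = 20 log₁₀(0.097893) ≈ -20.18 dB
∠G = 0.00° − 170.67° = -170.67°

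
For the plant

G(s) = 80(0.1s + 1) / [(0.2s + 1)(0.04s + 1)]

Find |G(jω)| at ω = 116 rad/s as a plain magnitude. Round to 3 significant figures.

8.45

At ω = 116 rad/s:
zero (1 + j116·0.1) = 1 + j11.6 → |·| ≈ 11.643, ∠ ≈ 85.07°
pole (1 + j116·0.2) = 1 + j23.2 → |·| ≈ 23.222, ∠ ≈ 87.53°
pole (1 + j116·0.04) = 1 + j4.64 → |·| ≈ 4.7465, ∠ ≈ 77.84°
|G| = 80 · 11.643 / (23.222 · 4.7465) ≈ 8.4505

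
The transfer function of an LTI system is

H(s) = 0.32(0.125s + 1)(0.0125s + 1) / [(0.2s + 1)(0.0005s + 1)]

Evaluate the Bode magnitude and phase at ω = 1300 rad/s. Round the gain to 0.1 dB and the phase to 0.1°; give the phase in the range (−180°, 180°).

8.7 dB, 53.3°

At ω = 1300 rad/s:
zero (1 + j1300·0.125) = 1 + j162.5 → |·| ≈ 162.5, ∠ ≈ 89.65°
zero (1 + j1300·0.0125) = 1 + j16.25 → |·| ≈ 16.281, ∠ ≈ 86.48°
pole (1 + j1300·0.2) = 1 + j260 → |·| ≈ 260, ∠ ≈ 89.78°
pole (1 + j1300·0.0005) = 1 + j0.65 → |·| ≈ 1.1927, ∠ ≈ 33.02°
|H| = 0.32 · 162.5 · 16.281 / (260 · 1.1927) ≈ 2.7301
Gain = 20 log₁₀(2.7301) ≈ 8.72 dB
∠H = (89.65° + 86.48°) − (89.78° + 33.02°) = 53.33°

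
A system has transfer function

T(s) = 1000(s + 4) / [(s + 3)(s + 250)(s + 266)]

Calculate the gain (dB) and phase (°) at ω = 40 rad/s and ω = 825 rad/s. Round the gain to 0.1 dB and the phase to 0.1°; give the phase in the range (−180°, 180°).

ω = 40: -36.6 dB, -19.1°; ω = 825: -57.5 dB, -145.3°

At s = jω = j40:
zero (s+4): 4 + j40 → |·| = √(4²+40²) = √1616 ≈ 40.2, ∠ = arctan(40/4) ≈ 84.29°
pole (s+3): 3 + j40 → |·| = √(3²+40²) = √1609 ≈ 40.112, ∠ = arctan(40/3) ≈ 85.71°
pole (s+250): 250 + j40 → |·| = √(250²+40²) = √64100 ≈ 253.18, ∠ = arctan(40/250) ≈ 9.09°
pole (s+266): 266 + j40 → |·| = √(266²+40²) = √72356 ≈ 268.99, ∠ = arctan(40/266) ≈ 8.55°
|T| = 1000 · 40.2 / 2.7317e+06 ≈ 0.014716
Gain = 20 log₁₀(0.014716) ≈ -36.64 dB
∠T = 84.29° − 103.35° = -19.06°

At s = jω = j825:
zero (s+4): 4 + j825 → |·| = √(4²+825²) = √680641 ≈ 825.01, ∠ = arctan(825/4) ≈ 89.72°
pole (s+3): 3 + j825 → |·| = √(3²+825²) = √680634 ≈ 825.01, ∠ = arctan(825/3) ≈ 89.79°
pole (s+250): 250 + j825 → |·| = √(250²+825²) = √743125 ≈ 862.05, ∠ = arctan(825/250) ≈ 73.14°
pole (s+266): 266 + j825 → |·| = √(266²+825²) = √751381 ≈ 866.82, ∠ = arctan(825/266) ≈ 72.13°
|T| = 1000 · 825.01 / 6.1648e+08 ≈ 0.0013383
Gain = 20 log₁₀(0.0013383) ≈ -57.47 dB
∠T = 89.72° − 235.06° = -145.34°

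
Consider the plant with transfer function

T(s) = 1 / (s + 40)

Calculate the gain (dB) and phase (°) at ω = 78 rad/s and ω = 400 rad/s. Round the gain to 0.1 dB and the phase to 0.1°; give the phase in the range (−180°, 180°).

ω = 78: -38.9 dB, -62.9°; ω = 400: -52.1 dB, -84.3°

Substitute s = j78:
Numerator: 1 = 1 + j0
Denominator: (j78) + 40 = 40 + j78
|N| = √(1² + 0²) ≈ 1, ∠N ≈ 0.00°
|D| = √(40² + 78²) ≈ 87.658, ∠D ≈ 62.85°
|T| = 1 / 87.658 ≈ 0.011408
Gain = 20 log₁₀(0.011408) ≈ -38.86 dB
∠T = 0.00° − 62.85° = -62.85°

Substitute s = j400:
Numerator: 1 = 1 + j0
Denominator: (j400) + 40 = 40 + j400
|N| = √(1² + 0²) ≈ 1, ∠N ≈ 0.00°
|D| = √(40² + 400²) ≈ 402, ∠D ≈ 84.29°
|T| = 1 / 402 ≈ 0.0024876
Gain = 20 log₁₀(0.0024876) ≈ -52.08 dB
∠T = 0.00° − 84.29° = -84.29°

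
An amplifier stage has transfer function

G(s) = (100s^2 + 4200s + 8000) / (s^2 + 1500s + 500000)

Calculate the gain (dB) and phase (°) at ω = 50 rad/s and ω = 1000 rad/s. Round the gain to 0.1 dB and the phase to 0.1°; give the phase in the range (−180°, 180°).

Substitute s = j50:
Numerator: 100(j50)^2 + 4200(j50) + 8000 = -242000 + j210000
Denominator: (j50)^2 + 1500(j50) + 500000 = 497500 + j75000
|N| = √(242000² + 210000²) ≈ 3.2041e+05, ∠N ≈ 139.05°
|D| = √(497500² + 75000²) ≈ 5.0312e+05, ∠D ≈ 8.57°
|G| = 3.2041e+05 / 5.0312e+05 ≈ 0.63685
Gain = 20 log₁₀(0.63685) ≈ -3.92 dB
∠G = 139.05° − 8.57° = 130.48°

Substitute s = j1000:
Numerator: 100(j1000)^2 + 4200(j1000) + 8000 = -99992000 + j4200000
Denominator: (j1000)^2 + 1500(j1000) + 500000 = -500000 + j1500000
|N| = √(99992000² + 4200000²) ≈ 1.0008e+08, ∠N ≈ 177.59°
|D| = √(500000² + 1500000²) ≈ 1.5811e+06, ∠D ≈ 108.43°
|G| = 1.0008e+08 / 1.5811e+06 ≈ 63.298
Gain = 20 log₁₀(63.298) ≈ 36.03 dB
∠G = 177.59° − 108.43° = 69.16°

ω = 50: -3.9 dB, 130.5°; ω = 1000: 36.0 dB, 69.2°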